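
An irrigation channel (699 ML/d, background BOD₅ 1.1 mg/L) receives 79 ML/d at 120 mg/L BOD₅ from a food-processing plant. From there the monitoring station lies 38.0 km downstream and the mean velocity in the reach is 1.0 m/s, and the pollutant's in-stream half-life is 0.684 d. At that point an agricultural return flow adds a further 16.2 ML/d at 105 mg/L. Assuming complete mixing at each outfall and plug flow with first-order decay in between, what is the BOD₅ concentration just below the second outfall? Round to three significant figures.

10.4 mg/L

Mixed concentration C = ΣQC/ΣQ = (699.0·1.100 + 79.00·120.0) / 778.0 = 10250/778.0 = 13.17 mg/L; combined flow 778.0 ML/d.
Travel time t = 38.0·1000 / 1.0 = 38000 s = 10.56 h.
Half-life 0.684 d → k = ln 2 / 0.684 = 1.013 d⁻¹.
After decay, C = 13.17 × e^(−kt) = 13.17 × 0.6404 = 8.436 mg/L.
Second outfall: C = (778.0·8.436 + 16.20·105.0)/794.2 = 10.41 mg/L.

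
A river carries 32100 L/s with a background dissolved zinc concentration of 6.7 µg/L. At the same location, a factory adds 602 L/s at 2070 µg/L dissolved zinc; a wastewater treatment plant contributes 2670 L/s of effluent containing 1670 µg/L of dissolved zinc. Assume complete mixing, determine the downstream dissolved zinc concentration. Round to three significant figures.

167 µg/L

Conservation of mass: C = (32100·6.700 + 602.0·2070 + 2670·1670) / 35370 = 5920000/35370 = 167.4 µg/L.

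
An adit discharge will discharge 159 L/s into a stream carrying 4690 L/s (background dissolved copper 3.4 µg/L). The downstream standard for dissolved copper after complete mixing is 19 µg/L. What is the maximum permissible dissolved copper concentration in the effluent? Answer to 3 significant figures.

479 µg/L

At the limit, (Qr·Cr + Qe·Cₑ)/(Qr + Qe) = 19:
Cₑ = (4849·19 − 4690·3.400) / 159.0 = 479.2 µg/L.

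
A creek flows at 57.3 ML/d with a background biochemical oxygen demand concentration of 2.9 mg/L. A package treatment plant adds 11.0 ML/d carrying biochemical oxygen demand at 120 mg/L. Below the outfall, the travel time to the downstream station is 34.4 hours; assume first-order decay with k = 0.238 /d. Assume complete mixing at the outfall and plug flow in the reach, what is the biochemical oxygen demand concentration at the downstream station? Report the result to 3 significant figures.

Conservation of mass: C = (57.30·2.900 + 11.00·120.0) / 68.30 = 1486/68.30 = 21.76 mg/L.
First-order decay: C = 21.76·exp(−k·t) = 21.76·0.7110 = 15.47 mg/L.

15.5 mg/L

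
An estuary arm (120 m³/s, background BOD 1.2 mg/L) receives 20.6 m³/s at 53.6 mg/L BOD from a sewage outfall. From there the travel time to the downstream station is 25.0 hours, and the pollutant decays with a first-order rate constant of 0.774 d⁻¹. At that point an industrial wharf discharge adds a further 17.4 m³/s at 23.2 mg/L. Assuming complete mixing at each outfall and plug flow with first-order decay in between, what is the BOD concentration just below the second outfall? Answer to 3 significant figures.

Mass balance: C = (120.0·1.200 + 20.60·53.60) / 140.6 = 1248/140.6 = 8.877 mg/L; combined flow 140.6 m³/s.
After decay, C = 8.877 × e^(−kt) = 8.877 × 0.4465 = 3.964 mg/L.
At the second outfall, C = (140.6·3.964 + 17.40·23.20) / (140.6 + 17.40) = 6.082 mg/L.

6.08 mg/L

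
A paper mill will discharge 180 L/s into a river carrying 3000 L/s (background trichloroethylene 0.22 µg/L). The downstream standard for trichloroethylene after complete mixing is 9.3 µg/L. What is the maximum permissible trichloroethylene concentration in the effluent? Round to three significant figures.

At the limit, (Qr·Cr + Qe·Cₑ)/(Qr + Qe) = 9.3:
Cₑ = (3180·9.3 − 3000·0.2200) / 180.0 = 160.6 µg/L.

161 µg/L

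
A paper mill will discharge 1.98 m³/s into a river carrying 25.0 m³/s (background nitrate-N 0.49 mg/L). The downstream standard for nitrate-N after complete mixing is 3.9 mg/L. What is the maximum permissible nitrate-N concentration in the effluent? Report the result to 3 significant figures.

47.0 mg/L

At the limit, (Qr·Cr + Qe·Cₑ)/(Qr + Qe) = 3.9:
Cₑ = (26.98·3.9 − 25.00·0.4900) / 1.980 = 46.96 mg/L.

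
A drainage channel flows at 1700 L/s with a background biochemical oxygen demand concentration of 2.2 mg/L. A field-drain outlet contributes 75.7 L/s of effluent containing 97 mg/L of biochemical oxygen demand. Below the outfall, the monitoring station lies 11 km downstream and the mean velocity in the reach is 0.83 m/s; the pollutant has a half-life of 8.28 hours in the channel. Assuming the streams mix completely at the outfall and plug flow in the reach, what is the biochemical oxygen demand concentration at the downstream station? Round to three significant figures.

After mixing, C = (1700·2.200 + 75.70·97.00) / 1776 = 11080/1776 = 6.241 mg/L.
Travel time t = 11·1000 / 0.83 = 13250 s = 3.681 h.
Half-life 8.28 h → k = ln 2 / 8.28 = 0.08371 h⁻¹ = 2.009 d⁻¹.
First-order decay: C = 6.241·exp(−k·t) = 6.241·0.7348 = 4.586 mg/L.

4.59 mg/L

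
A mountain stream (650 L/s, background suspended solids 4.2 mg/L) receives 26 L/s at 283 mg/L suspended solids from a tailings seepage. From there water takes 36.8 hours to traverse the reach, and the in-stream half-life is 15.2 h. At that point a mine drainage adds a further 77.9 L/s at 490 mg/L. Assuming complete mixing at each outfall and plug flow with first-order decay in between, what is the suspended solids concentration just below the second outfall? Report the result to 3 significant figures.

After mixing, C = (650.0·4.200 + 26.00·283.0) / 676.0 = 10090/676.0 = 14.92 mg/L; combined flow 676.0 L/s.
Half-life 15.2 h → k = ln 2 / 15.2 = 0.04560 h⁻¹ = 1.094 d⁻¹.
First-order decay: C = 14.92·exp(−k·t) = 14.92·0.1867 = 2.786 mg/L.
At the second outfall, C = (676.0·2.786 + 77.90·490.0) / (676.0 + 77.90) = 53.13 mg/L.

53.1 mg/L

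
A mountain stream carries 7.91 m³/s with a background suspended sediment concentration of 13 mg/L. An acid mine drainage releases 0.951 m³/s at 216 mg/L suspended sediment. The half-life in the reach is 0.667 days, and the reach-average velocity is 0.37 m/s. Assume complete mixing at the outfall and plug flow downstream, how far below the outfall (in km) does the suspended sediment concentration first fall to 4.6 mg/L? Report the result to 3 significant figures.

Flow-weighted average: C = (7.910·13.00 + 0.9510·216.0) / 8.861 = 308.2/8.861 = 34.79 mg/L.
Half-life 0.667 d → k = ln 2 / 0.667 = 1.039 d⁻¹.
Set 34.79·exp(−k·t) = 4.6 → t = ln(34.79/4.6)/k = 168200 s = 46.72 h.
Distance = v·t = 0.37·168200 = 62240 m = 62.24 km.

62.2 km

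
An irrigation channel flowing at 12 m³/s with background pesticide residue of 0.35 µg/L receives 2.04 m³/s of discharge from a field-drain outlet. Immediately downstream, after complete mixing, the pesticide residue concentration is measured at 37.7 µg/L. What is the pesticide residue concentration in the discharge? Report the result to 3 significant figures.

Mass balance: 12.00·0.3500 + 2.040·Cₑ = 14.04·37.70
→ Cₑ = (14.04·37.70 − 12.00·0.3500) / 2.040 = 257.4 µg/L.

257 µg/L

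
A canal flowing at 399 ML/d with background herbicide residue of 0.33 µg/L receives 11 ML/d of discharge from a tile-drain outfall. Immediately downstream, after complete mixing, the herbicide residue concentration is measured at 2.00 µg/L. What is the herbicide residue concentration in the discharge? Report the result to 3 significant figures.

Mass balance: 399.0·0.3300 + 11.00·Cₑ = 410.0·2.000
→ Cₑ = (410.0·2.000 − 399.0·0.3300) / 11.00 = 62.58 µg/L.

62.6 µg/L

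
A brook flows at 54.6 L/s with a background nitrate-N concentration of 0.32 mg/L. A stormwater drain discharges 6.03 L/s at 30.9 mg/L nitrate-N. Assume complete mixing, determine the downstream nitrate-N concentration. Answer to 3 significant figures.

Conservation of mass: C = (54.60·0.3200 + 6.030·30.90) / 60.63 = 203.8/60.63 = 3.361 mg/L.

3.36 mg/L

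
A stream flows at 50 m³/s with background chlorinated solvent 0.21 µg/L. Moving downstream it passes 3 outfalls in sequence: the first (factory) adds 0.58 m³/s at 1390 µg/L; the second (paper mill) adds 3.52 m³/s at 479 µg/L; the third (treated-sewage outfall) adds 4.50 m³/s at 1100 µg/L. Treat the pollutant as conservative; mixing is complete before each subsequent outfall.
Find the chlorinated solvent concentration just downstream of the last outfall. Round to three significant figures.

127 µg/L

Outfall 1: combined Q = 50.58 m³/s; C = (50.00·0.2100 + 0.5800·1390)/50.58 = 16.15 µg/L.
Outfall 2: combined Q = 54.10 m³/s; C = (50.58·16.15 + 3.520·479.0)/54.10 = 46.26 µg/L.
Outfall 3: combined Q = 58.60 m³/s; C = (54.10·46.26 + 4.500·1100)/58.60 = 127.2 µg/L.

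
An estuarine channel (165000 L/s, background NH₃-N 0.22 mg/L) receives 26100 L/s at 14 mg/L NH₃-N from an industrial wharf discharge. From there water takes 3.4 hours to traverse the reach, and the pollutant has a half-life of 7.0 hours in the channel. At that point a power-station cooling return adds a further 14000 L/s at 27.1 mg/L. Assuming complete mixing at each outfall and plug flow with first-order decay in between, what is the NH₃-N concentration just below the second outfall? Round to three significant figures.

Conservation of mass: C = (165000·0.2200 + 26100·14.00) / 191100 = 401700/191100 = 2.102 mg/L; combined flow 191100 L/s.
Half-life 7.0 h → k = ln 2 / 7.0 = 0.09902 h⁻¹ = 2.377 d⁻¹.
First-order decay: C = 2.102·exp(−k·t) = 2.102·0.7141 = 1.501 mg/L.
At the second outfall, C = (191100·1.501 + 14000·27.10) / (191100 + 14000) = 3.249 mg/L.

3.25 mg/L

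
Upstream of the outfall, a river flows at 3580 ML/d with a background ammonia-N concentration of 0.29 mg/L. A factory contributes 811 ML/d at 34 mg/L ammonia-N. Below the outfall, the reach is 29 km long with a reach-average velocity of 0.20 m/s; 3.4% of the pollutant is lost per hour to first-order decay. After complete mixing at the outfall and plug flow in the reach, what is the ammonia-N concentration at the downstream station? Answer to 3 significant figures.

Mass balance: C = (3580·0.2900 + 811.0·34.00) / 4391 = 28610/4391 = 6.516 mg/L.
Travel time t = 29·1000 / 0.20 = 145000 s = 40.28 h.
3.4%/h lost → k = −ln(1 − 0.034) = 0.03459 h⁻¹.
After decay, C = 6.516 × e^(−kt) = 6.516 × 0.2483 = 1.618 mg/L.

1.62 mg/L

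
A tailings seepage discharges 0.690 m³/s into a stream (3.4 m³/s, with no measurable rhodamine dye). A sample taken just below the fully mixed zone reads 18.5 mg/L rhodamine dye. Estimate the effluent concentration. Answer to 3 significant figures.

110 mg/L

Mass balance: 3.400·0 + 0.6900·Cₑ = 4.090·18.50
→ Cₑ = (4.090·18.50 − 3.400·0) / 0.6900 = 109.7 mg/L.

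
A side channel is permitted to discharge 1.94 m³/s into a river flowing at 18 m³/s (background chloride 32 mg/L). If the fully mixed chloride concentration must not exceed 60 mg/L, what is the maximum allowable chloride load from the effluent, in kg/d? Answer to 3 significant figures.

53600 kg/d

Mass balance at the limit: 18.00·32.00 + 1.940·Cₑ = 19.94·60 → Cₑ = 319.8 mg/L.
Load = 1.940 m³/s × 319.8 g/m³ × 86 400 s/d = 53600 kg/d.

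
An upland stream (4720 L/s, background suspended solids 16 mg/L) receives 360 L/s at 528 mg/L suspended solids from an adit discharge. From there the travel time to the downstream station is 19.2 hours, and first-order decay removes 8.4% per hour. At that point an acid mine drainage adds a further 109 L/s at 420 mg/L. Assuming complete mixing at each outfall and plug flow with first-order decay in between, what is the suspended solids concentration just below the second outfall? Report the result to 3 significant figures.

18.3 mg/L

Conservation of mass: C = (4720·16.00 + 360.0·528.0) / 5080 = 265600/5080 = 52.28 mg/L; combined flow 5080 L/s.
8.4%/h lost → k = −ln(1 − 0.084) = 0.08774 h⁻¹.
Decay over the reach: 52.28·exp(−kt) = 52.28·0.1855 = 9.700 mg/L.
Second outfall: C = (5080·9.700 + 109.0·420.0)/5189 = 18.32 mg/L.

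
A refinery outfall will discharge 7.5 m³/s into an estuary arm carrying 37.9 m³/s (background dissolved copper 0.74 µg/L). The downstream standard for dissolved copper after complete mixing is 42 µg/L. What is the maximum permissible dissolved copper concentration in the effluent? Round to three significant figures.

At the limit, (Qr·Cr + Qe·Cₑ)/(Qr + Qe) = 42:
Cₑ = (45.40·42 − 37.90·0.7400) / 7.500 = 250.5 µg/L.

251 µg/L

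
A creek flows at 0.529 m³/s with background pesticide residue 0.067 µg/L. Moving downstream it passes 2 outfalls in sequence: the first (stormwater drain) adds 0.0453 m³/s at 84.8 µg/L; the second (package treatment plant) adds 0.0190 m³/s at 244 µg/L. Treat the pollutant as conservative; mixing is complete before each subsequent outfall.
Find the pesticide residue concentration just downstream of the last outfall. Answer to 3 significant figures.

14.3 µg/L

Outfall 1: combined Q = 0.5743 m³/s; C = (0.5290·0.06700 + 0.04530·84.80)/0.5743 = 6.751 µg/L.
Outfall 2: combined Q = 0.5933 m³/s; C = (0.5743·6.751 + 0.01900·244.0)/0.5933 = 14.35 µg/L.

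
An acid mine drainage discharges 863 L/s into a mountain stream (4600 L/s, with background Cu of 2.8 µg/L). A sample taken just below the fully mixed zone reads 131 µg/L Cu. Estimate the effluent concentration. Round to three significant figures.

Mass balance: 4600·2.800 + 863.0·Cₑ = 5463·131.0
→ Cₑ = (5463·131.0 − 4600·2.800) / 863.0 = 814.3 µg/L.

814 µg/L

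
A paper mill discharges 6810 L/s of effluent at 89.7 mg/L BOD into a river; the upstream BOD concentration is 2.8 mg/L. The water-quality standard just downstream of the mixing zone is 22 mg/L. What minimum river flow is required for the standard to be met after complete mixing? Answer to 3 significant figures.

24000 L/s

Set C_mix = 22: (Q·2.800 + 6810·89.70) / (Q + 6810) = 22
→ Q = 6810·(89.70 − 22)/(22 − 2.800) = 24010 L/s.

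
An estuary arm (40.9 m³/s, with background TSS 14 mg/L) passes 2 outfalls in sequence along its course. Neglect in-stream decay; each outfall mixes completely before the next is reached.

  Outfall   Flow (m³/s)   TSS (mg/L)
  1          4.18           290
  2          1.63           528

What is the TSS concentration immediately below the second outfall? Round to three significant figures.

Outfall 1: combined Q = 45.08 m³/s; C = (40.90·14.00 + 4.180·290.0)/45.08 = 39.59 mg/L.
Outfall 2: combined Q = 46.71 m³/s; C = (45.08·39.59 + 1.630·528.0)/46.71 = 56.64 mg/L.

56.6 mg/L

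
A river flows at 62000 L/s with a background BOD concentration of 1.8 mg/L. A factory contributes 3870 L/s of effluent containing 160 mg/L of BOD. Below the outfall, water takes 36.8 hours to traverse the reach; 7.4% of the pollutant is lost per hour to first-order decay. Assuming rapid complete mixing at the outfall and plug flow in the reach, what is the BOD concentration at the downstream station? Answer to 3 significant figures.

Flow-weighted average: C = (62000·1.800 + 3870·160.0) / 65870 = 730800/65870 = 11.09 mg/L.
7.4%/h lost → k = −ln(1 − 0.074) = 0.07688 h⁻¹.
After decay, C = 11.09 × e^(−kt) = 11.09 × 0.05906 = 0.6552 mg/L.

0.655 mg/L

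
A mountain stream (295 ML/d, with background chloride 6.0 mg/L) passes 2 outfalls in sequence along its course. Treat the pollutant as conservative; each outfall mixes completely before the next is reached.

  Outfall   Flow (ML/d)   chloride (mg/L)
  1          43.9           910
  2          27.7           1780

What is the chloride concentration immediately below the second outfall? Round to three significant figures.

Below outfall 1: Q → 338.9 ML/d, C = (295.0·6.000 + 43.90·910.0)/338.9 = 123.1 mg/L.
Below outfall 2: Q → 366.6 ML/d, C = (338.9·123.1 + 27.70·1780)/366.6 = 248.3 mg/L.

248 mg/L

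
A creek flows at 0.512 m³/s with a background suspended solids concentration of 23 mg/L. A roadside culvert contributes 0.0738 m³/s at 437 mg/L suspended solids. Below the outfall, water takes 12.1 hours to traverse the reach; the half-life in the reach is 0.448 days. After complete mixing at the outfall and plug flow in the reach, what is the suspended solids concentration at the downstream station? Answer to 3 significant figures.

34.5 mg/L

After mixing, C = (0.5120·23.00 + 0.07380·437.0) / 0.5858 = 44.03/0.5858 = 75.16 mg/L.
Half-life 0.448 d → k = ln 2 / 0.448 = 1.547 d⁻¹.
Applying C = C₀e^(−kt): 75.16 × 0.4584 = 34.45 mg/L.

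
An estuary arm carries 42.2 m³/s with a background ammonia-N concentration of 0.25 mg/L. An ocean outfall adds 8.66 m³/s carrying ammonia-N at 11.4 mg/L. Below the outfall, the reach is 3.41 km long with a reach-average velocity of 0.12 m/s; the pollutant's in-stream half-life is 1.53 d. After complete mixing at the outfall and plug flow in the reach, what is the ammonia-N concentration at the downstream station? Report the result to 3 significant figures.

1.85 mg/L

After mixing, C = (42.20·0.2500 + 8.660·11.40) / 50.86 = 109.3/50.86 = 2.149 mg/L.
Travel time t = 3.41·1000 / 0.12 = 28420 s = 7.894 h.
Half-life 1.53 d → k = ln 2 / 1.53 = 0.4530 d⁻¹.
Applying C = C₀e^(−kt): 2.149 × 0.8616 = 1.851 mg/L.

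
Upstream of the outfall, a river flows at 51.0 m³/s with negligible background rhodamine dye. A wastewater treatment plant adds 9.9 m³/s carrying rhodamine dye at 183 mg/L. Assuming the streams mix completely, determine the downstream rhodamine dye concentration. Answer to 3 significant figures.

29.7 mg/L

Mixed concentration C = ΣQC/ΣQ = (51.00·0 + 9.900·183.0) / 60.90 = 1812/60.90 = 29.75 mg/L.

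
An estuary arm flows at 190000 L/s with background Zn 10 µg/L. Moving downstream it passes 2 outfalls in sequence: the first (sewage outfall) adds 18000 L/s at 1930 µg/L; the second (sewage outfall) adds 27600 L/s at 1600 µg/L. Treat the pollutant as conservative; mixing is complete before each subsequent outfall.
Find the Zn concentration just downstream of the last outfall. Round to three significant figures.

343 µg/L

After outfall 1: Q = 190000 + 18000 = 208000 L/s; C = (190000·10.00 + 18000·1930)/208000 = 176.2 µg/L.
After outfall 2: Q = 208000 + 27600 = 235600 L/s; C = (208000·176.2 + 27600·1600)/235600 = 343.0 µg/L.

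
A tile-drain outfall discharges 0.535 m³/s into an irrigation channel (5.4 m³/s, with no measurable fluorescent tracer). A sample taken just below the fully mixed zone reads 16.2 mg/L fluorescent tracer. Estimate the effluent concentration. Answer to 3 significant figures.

180 mg/L

Mass balance: 5.400·0 + 0.5350·Cₑ = 5.935·16.20
→ Cₑ = (5.935·16.20 − 5.400·0) / 0.5350 = 179.7 mg/L.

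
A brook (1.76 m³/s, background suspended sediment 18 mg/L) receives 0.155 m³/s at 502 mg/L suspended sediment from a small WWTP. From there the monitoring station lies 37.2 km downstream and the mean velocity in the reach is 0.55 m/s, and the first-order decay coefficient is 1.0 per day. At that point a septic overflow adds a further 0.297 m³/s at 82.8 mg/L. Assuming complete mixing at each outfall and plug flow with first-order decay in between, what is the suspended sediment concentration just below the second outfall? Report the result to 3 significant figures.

33.7 mg/L

Flow-weighted average: C = (1.760·18.00 + 0.1550·502.0) / 1.915 = 109.5/1.915 = 57.17 mg/L; combined flow 1.915 m³/s.
Travel time t = 37.2·1000 / 0.55 = 67640 s = 18.79 h.
After decay, C = 57.17 × e^(−kt) = 57.17 × 0.4571 = 26.14 mg/L.
At the second outfall, C = (1.915·26.14 + 0.2970·82.80) / (1.915 + 0.2970) = 33.74 mg/L.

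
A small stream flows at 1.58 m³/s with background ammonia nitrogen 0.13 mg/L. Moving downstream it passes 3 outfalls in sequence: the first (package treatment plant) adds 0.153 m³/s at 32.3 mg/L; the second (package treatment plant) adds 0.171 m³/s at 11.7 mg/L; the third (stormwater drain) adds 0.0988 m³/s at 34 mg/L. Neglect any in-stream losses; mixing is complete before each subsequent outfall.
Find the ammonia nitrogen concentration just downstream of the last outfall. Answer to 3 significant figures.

5.25 mg/L

After outfall 1: Q = 1.580 + 0.1530 = 1.733 m³/s; C = (1.580·0.1300 + 0.1530·32.30)/1.733 = 2.970 mg/L.
After outfall 2: Q = 1.733 + 0.1710 = 1.904 m³/s; C = (1.733·2.970 + 0.1710·11.70)/1.904 = 3.754 mg/L.
After outfall 3: Q = 1.904 + 0.09880 = 2.003 m³/s; C = (1.904·3.754 + 0.09880·34.00)/2.003 = 5.246 mg/L.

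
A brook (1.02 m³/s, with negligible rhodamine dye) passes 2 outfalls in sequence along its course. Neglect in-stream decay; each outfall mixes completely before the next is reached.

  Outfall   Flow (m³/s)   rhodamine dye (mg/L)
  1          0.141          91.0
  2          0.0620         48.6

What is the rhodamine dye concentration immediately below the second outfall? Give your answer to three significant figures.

Outfall 1: combined Q = 1.161 m³/s; C = (1.020·0 + 0.1410·91.00)/1.161 = 11.05 mg/L.
Outfall 2: combined Q = 1.223 m³/s; C = (1.161·11.05 + 0.06200·48.60)/1.223 = 12.96 mg/L.

13.0 mg/L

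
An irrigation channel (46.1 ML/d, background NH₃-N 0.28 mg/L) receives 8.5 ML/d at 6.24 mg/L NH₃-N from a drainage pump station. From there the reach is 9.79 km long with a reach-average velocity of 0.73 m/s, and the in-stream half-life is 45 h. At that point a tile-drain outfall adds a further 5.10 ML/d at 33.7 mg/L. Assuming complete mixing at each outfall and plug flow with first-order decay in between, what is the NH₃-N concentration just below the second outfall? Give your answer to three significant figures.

Conservation of mass: C = (46.10·0.2800 + 8.500·6.240) / 54.60 = 65.95/54.60 = 1.208 mg/L; combined flow 54.60 ML/d.
Travel time t = 9.79·1000 / 0.73 = 13410 s = 3.725 h.
Half-life 45 h → k = ln 2 / 45 = 0.01540 h⁻¹ = 0.3697 d⁻¹.
Applying C = C₀e^(−kt): 1.208 × 0.9442 = 1.140 mg/L.
At the second outfall, C = (54.60·1.140 + 5.100·33.70) / (54.60 + 5.100) = 3.922 mg/L.

3.92 mg/L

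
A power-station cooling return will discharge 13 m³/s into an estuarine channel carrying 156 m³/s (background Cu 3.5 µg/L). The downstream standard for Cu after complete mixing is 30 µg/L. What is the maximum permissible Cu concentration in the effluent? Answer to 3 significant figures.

348 µg/L

At the limit, (Qr·Cr + Qe·Cₑ)/(Qr + Qe) = 30:
Cₑ = (169.0·30 − 156.0·3.500) / 13.00 = 348.0 µg/L.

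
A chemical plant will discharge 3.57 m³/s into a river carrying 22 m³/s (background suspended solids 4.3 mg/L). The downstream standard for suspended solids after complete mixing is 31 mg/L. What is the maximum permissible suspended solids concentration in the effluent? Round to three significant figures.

At the limit, (Qr·Cr + Qe·Cₑ)/(Qr + Qe) = 31:
Cₑ = (25.57·31 − 22.00·4.300) / 3.570 = 195.5 mg/L.

196 mg/L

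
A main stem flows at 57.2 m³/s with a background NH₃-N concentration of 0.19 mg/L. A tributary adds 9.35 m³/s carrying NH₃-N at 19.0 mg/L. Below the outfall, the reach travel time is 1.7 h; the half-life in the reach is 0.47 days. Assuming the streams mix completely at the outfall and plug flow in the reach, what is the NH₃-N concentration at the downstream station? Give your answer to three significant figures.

2.55 mg/L

After mixing, C = (57.20·0.1900 + 9.350·19.00) / 66.55 = 188.5/66.55 = 2.833 mg/L.
Half-life 0.47 d → k = ln 2 / 0.47 = 1.475 d⁻¹.
Decay over the reach: 2.833·exp(−kt) = 2.833·0.9008 = 2.552 mg/L.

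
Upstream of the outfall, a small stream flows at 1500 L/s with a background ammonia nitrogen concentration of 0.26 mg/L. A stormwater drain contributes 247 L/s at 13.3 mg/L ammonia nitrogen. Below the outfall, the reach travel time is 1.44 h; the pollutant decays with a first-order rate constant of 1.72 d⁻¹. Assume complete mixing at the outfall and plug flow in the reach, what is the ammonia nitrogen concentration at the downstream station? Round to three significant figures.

1.90 mg/L

Mixed concentration C = ΣQC/ΣQ = (1500·0.2600 + 247.0·13.30) / 1747 = 3675/1747 = 2.104 mg/L.
Decay over the reach: 2.104·exp(−kt) = 2.104·0.9019 = 1.897 mg/L.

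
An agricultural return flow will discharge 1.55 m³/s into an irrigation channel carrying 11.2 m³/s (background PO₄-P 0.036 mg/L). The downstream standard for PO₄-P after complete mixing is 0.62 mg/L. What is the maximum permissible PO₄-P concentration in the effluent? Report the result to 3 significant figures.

4.84 mg/L

At the limit, (Qr·Cr + Qe·Cₑ)/(Qr + Qe) = 0.62:
Cₑ = (12.75·0.62 − 11.20·0.03600) / 1.550 = 4.840 mg/L.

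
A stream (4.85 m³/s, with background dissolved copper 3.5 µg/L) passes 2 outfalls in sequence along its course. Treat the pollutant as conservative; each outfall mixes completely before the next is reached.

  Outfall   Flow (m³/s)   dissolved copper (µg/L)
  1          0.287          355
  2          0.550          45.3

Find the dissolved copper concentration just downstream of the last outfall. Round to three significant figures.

Outfall 1: combined Q = 5.137 m³/s; C = (4.850·3.500 + 0.2870·355.0)/5.137 = 23.14 µg/L.
Outfall 2: combined Q = 5.687 m³/s; C = (5.137·23.14 + 0.5500·45.30)/5.687 = 25.28 µg/L.

25.3 µg/L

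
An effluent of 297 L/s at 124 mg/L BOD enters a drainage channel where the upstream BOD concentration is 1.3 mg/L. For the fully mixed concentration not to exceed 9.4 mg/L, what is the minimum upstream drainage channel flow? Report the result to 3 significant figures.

Set C_mix = 9.4: (Q·1.300 + 297.0·124.0) / (Q + 297.0) = 9.4
→ Q = 297.0·(124.0 − 9.4)/(9.4 − 1.300) = 4202 L/s.

4200 L/s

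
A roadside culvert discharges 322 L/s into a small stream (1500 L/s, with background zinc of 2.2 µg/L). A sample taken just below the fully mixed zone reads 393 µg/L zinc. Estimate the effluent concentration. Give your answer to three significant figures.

Mass balance: 1500·2.200 + 322.0·Cₑ = 1822·393.0
→ Cₑ = (1822·393.0 − 1500·2.200) / 322.0 = 2213 µg/L.

2210 µg/L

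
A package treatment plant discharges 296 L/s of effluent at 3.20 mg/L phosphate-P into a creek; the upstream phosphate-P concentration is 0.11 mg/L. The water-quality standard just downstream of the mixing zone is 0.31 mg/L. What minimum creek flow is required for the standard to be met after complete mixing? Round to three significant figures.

4280 L/s

Set C_mix = 0.31: (Q·0.1100 + 296.0·3.200) / (Q + 296.0) = 0.31
→ Q = 296.0·(3.200 − 0.31)/(0.31 − 0.1100) = 4277 L/s.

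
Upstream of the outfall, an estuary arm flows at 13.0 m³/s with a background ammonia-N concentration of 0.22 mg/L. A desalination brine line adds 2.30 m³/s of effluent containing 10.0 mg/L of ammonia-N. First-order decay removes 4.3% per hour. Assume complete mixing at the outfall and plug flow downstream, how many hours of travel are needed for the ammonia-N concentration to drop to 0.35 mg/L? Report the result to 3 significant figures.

35.8 h

Conservation of mass: C = (13.00·0.2200 + 2.300·10.00) / 15.30 = 25.86/15.30 = 1.690 mg/L.
4.3%/h lost → k = −ln(1 − 0.043) = 0.04395 h⁻¹.
1.690·exp(−k·t) = 0.35 → t = ln(1.690/0.35)/k = 129000 s = 35.83 h.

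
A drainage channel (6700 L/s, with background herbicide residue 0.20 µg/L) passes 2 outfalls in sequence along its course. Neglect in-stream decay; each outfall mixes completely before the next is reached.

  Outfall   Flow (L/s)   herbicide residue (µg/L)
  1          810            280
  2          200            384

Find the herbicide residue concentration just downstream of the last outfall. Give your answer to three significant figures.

Below outfall 1: Q → 7510 L/s, C = (6700·0.2000 + 810.0·280.0)/7510 = 30.38 µg/L.
Below outfall 2: Q → 7710 L/s, C = (7510·30.38 + 200.0·384.0)/7710 = 39.55 µg/L.

39.6 µg/L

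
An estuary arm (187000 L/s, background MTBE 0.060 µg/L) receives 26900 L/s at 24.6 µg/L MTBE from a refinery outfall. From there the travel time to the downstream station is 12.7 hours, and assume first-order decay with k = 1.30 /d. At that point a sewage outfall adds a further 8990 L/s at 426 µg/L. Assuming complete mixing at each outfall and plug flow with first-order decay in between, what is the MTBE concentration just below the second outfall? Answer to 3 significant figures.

Mixed concentration C = ΣQC/ΣQ = (187000·0.06000 + 26900·24.60) / 213900 = 673000/213900 = 3.146 µg/L; combined flow 213900 L/s.
First-order decay: C = 3.146·exp(−k·t) = 3.146·0.5026 = 1.581 µg/L.
Second outfall: C = (213900·1.581 + 8990·426.0)/222900 = 18.70 µg/L.

18.7 µg/L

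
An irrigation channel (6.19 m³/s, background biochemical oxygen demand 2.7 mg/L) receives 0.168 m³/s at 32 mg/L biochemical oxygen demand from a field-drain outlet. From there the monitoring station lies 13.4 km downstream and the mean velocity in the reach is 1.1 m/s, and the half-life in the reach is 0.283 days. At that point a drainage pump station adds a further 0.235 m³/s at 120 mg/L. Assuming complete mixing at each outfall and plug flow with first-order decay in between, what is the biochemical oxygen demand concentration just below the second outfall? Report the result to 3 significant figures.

6.65 mg/L

Mass balance: C = (6.190·2.700 + 0.1680·32.00) / 6.358 = 22.09/6.358 = 3.474 mg/L; combined flow 6.358 m³/s.
Travel time t = 13.4·1000 / 1.1 = 12180 s = 3.384 h.
Half-life 0.283 d → k = ln 2 / 0.283 = 2.449 d⁻¹.
After decay, C = 3.474 × e^(−kt) = 3.474 × 0.7080 = 2.460 mg/L.
Second outfall: C = (6.358·2.460 + 0.2350·120.0)/6.593 = 6.649 mg/L.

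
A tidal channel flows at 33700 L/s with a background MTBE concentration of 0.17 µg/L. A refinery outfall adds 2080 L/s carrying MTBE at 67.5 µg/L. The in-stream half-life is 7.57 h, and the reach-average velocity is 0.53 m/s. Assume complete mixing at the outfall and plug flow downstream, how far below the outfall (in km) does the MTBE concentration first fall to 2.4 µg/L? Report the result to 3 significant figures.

Mass balance: C = (33700·0.1700 + 2080·67.50) / 35780 = 146100/35780 = 4.084 µg/L.
Half-life 7.57 h → k = ln 2 / 7.57 = 0.09157 h⁻¹ = 2.198 d⁻¹.
Set 4.084·exp(−k·t) = 2.4 → t = ln(4.084/2.4)/k = 20900 s = 5.806 h.
Distance = v·t = 0.53·20900 = 11080 m = 11.08 km.

11.1 km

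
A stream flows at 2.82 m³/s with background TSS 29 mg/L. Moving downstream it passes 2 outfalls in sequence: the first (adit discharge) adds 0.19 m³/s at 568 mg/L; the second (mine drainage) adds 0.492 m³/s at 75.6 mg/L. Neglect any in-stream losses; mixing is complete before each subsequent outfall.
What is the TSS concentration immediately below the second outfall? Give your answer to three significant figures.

Below outfall 1: Q → 3.010 m³/s, C = (2.820·29.00 + 0.1900·568.0)/3.010 = 63.02 mg/L.
Below outfall 2: Q → 3.502 m³/s, C = (3.010·63.02 + 0.4920·75.60)/3.502 = 64.79 mg/L.

64.8 mg/L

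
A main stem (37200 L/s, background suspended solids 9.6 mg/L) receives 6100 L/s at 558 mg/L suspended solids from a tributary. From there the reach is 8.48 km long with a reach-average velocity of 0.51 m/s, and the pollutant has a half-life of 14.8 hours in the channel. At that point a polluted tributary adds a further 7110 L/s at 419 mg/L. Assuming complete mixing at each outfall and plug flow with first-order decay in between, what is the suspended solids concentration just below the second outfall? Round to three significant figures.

Mass balance: C = (37200·9.600 + 6100·558.0) / 43300 = 3761000/43300 = 86.86 mg/L; combined flow 43300 L/s.
Travel time t = 8.48·1000 / 0.51 = 16630 s = 4.619 h.
Half-life 14.8 h → k = ln 2 / 14.8 = 0.04683 h⁻¹ = 1.124 d⁻¹.
Decay over the reach: 86.86·exp(−kt) = 86.86·0.8055 = 69.96 mg/L.
At the second outfall, C = (43300·69.96 + 7110·419.0) / (43300 + 7110) = 119.2 mg/L.

119 mg/L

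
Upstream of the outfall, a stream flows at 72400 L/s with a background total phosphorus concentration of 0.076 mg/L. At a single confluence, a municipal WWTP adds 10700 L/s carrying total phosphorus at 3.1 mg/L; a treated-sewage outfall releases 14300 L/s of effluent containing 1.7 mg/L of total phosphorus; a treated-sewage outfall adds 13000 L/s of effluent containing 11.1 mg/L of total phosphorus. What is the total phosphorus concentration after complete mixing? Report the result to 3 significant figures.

1.88 mg/L

Mixed concentration C = ΣQC/ΣQ = (72400·0.07600 + 10700·3.100 + 14300·1.700 + 13000·11.10) / 110400 = 207300/110400 = 1.878 mg/L.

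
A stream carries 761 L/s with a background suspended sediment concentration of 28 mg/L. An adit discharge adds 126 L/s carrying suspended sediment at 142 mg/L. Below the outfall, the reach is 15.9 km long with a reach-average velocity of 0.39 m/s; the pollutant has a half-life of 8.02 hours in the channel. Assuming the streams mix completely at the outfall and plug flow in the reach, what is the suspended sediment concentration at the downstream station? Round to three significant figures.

16.6 mg/L

Mixed concentration C = ΣQC/ΣQ = (761.0·28.00 + 126.0·142.0) / 887.0 = 39200/887.0 = 44.19 mg/L.
Travel time t = 15.9·1000 / 0.39 = 40770 s = 11.32 h.
Half-life 8.02 h → k = ln 2 / 8.02 = 0.08643 h⁻¹ = 2.074 d⁻¹.
After decay, C = 44.19 × e^(−kt) = 44.19 × 0.3758 = 16.61 mg/L.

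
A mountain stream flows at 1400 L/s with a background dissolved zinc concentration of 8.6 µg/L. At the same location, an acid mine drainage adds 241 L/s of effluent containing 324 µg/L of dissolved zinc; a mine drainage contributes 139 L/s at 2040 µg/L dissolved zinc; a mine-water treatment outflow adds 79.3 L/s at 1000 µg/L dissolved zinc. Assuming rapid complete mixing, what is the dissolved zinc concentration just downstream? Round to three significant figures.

Mixed concentration C = ΣQC/ΣQ = (1400·8.600 + 241.0·324.0 + 139.0·2040 + 79.30·1000) / 1859 = 453000/1859 = 243.6 µg/L.

244 µg/L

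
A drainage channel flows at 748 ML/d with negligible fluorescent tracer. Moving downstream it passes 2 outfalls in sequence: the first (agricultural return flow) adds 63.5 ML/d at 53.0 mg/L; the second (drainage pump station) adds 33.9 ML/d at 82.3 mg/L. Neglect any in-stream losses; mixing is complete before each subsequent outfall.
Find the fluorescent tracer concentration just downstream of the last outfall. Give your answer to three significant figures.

After outfall 1: Q = 748.0 + 63.50 = 811.5 ML/d; C = (748.0·0 + 63.50·53.00)/811.5 = 4.147 mg/L.
After outfall 2: Q = 811.5 + 33.90 = 845.4 ML/d; C = (811.5·4.147 + 33.90·82.30)/845.4 = 7.281 mg/L.

7.28 mg/L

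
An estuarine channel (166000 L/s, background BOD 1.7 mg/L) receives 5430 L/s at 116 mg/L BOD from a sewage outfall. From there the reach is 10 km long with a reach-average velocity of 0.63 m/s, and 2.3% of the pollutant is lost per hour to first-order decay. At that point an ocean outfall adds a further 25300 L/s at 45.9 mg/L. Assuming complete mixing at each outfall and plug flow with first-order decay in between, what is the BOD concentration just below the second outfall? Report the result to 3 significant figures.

Conservation of mass: C = (166000·1.700 + 5430·116.0) / 171400 = 912100/171400 = 5.320 mg/L; combined flow 171400 L/s.
Travel time t = 10·1000 / 0.63 = 15870 s = 4.409 h.
2.3%/h lost → k = −ln(1 − 0.023) = 0.02327 h⁻¹.
Applying C = C₀e^(−kt): 5.320 × 0.9025 = 4.802 mg/L.
Second outfall: C = (171400·4.802 + 25300·45.90)/196700 = 10.09 mg/L.

10.1 mg/L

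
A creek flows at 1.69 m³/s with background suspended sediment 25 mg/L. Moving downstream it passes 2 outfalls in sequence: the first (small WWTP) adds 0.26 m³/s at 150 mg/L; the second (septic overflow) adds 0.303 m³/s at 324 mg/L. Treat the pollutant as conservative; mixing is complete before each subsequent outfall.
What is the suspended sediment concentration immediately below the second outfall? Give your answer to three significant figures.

After outfall 1: Q = 1.690 + 0.2600 = 1.950 m³/s; C = (1.690·25.00 + 0.2600·150.0)/1.950 = 41.67 mg/L.
After outfall 2: Q = 1.950 + 0.3030 = 2.253 m³/s; C = (1.950·41.67 + 0.3030·324.0)/2.253 = 79.64 mg/L.

79.6 mg/L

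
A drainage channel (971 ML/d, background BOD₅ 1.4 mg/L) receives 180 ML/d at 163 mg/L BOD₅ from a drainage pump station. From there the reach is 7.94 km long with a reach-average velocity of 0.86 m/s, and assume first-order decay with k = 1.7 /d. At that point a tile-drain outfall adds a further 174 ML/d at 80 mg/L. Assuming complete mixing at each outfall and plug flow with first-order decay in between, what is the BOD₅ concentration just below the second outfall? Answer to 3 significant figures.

Mass balance: C = (971.0·1.400 + 180.0·163.0) / 1151 = 30700/1151 = 26.67 mg/L; combined flow 1151 ML/d.
Travel time t = 7.94·1000 / 0.86 = 9233 s = 2.565 h.
Decay over the reach: 26.67·exp(−kt) = 26.67·0.8339 = 22.24 mg/L.
Second outfall: C = (1151·22.24 + 174.0·80.00)/1325 = 29.83 mg/L.

29.8 mg/L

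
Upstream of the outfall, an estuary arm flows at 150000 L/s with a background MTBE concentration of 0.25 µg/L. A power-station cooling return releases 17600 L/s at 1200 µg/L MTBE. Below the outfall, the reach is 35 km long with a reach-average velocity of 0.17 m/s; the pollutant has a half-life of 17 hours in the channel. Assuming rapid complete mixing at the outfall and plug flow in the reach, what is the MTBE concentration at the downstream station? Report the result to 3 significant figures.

Mass balance: C = (150000·0.2500 + 17600·1200) / 167600 = 21160000/167600 = 126.2 µg/L.
Travel time t = 35·1000 / 0.17 = 205900 s = 57.19 h.
Half-life 17 h → k = ln 2 / 17 = 0.04077 h⁻¹ = 0.9786 d⁻¹.
First-order decay: C = 126.2·exp(−k·t) = 126.2·0.09712 = 12.26 µg/L.

12.3 µg/L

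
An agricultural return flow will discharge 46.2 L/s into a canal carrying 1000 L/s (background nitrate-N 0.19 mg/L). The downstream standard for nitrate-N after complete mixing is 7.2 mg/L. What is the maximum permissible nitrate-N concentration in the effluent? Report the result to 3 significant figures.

159 mg/L

At the limit, (Qr·Cr + Qe·Cₑ)/(Qr + Qe) = 7.2:
Cₑ = (1046·7.2 − 1000·0.1900) / 46.20 = 158.9 mg/L.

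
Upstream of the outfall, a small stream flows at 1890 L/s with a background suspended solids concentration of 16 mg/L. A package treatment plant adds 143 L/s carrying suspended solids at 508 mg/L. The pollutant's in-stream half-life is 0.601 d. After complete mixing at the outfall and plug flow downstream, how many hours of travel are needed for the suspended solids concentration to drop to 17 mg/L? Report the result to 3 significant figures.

After mixing, C = (1890·16.00 + 143.0·508.0) / 2033 = 102900/2033 = 50.61 mg/L.
Half-life 0.601 d → k = ln 2 / 0.601 = 1.153 d⁻¹.
50.61·exp(−k·t) = 17 → t = ln(50.61/17)/k = 81720 s = 22.70 h.

22.7 h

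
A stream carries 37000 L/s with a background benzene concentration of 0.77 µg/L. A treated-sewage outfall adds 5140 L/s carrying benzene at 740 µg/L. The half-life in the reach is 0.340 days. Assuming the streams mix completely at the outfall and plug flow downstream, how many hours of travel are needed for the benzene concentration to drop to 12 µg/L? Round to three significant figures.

23.8 h

Conservation of mass: C = (37000·0.7700 + 5140·740.0) / 42140 = 3832000/42140 = 90.94 µg/L.
Half-life 0.340 d → k = ln 2 / 0.340 = 2.039 d⁻¹.
90.94·exp(−k·t) = 12 → t = ln(90.94/12)/k = 85830 s = 23.84 h.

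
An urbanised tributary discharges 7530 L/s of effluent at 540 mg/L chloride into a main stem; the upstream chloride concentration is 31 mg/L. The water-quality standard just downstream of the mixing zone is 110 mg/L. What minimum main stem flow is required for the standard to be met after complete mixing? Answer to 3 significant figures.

41000 L/s

Set C_mix = 110: (Q·31.00 + 7530·540.0) / (Q + 7530) = 110
→ Q = 7530·(540.0 − 110)/(110 − 31.00) = 40990 L/s.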